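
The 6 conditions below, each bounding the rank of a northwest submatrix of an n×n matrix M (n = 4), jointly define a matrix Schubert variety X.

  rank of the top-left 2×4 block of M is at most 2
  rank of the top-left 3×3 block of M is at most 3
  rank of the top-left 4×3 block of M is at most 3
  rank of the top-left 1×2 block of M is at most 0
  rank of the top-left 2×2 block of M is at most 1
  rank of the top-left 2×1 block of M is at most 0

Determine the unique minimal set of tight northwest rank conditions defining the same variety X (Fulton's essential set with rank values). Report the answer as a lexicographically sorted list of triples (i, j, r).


Propagating the 6 rank bounds to every northwest block:

  0 | 0 | 1 | 1
  0 | 1 | 2 | 2
  1 | 2 | 3 | 3
  1 | 2 | 3 | 4

giving w = (3, 2, 1, 4) via Δ²R.

|D(w)|=3, |Ess(w)|=2:

[(1, 2, 0), (2, 1, 0)]


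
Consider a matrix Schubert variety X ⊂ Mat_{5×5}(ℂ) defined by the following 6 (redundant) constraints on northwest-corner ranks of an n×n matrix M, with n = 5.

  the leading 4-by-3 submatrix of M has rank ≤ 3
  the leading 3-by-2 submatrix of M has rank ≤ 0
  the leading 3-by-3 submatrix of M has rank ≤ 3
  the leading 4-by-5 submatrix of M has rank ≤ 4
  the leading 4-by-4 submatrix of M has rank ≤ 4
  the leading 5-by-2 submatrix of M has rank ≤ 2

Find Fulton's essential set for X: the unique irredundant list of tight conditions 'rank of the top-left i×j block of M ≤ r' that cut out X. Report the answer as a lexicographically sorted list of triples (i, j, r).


Propagating the 6 rank bounds to every northwest block:

  R[1]: 0  0  1  1  1
  R[2]: 0  0  1  2  2
  R[3]: 0  0  1  2  3
  R[4]: 1  1  2  3  4
  R[5]: 1  2  3  4  5

second differences of R give the permutation w = (3, 4, 5, 1, 2).

1 SE-corner of the 6-cell Rothe diagram gives Ess(w):

[(3, 2, 0)]


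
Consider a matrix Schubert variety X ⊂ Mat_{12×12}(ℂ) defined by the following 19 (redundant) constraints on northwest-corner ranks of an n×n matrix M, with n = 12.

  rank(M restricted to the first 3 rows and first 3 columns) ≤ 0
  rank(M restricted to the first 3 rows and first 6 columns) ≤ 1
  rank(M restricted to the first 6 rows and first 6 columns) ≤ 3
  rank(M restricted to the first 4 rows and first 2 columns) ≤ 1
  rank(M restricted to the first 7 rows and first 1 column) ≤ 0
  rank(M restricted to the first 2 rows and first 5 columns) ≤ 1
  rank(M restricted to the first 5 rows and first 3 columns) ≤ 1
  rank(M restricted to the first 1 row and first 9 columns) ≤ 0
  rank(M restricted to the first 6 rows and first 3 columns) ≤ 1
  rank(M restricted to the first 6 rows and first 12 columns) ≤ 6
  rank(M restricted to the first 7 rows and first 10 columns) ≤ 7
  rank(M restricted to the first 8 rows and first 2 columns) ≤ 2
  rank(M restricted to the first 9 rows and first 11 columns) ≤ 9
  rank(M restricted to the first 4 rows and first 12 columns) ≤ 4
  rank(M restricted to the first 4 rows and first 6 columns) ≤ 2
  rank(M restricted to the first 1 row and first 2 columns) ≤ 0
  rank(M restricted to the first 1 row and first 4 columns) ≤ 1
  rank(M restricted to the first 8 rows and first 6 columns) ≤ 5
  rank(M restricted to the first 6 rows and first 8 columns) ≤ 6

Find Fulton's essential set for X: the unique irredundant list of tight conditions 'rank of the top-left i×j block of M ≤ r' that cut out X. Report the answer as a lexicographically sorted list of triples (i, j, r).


Reconstructing r_w from the 19 given conditions:

  0 0 0 0 0 0 0 0 0 1 1 1
  0 0 0 1 1 1 1 1 1 2 2 2
  0 0 0 1 1 1 2 2 2 3 3 3
  0 1 1 2 2 2 3 3 3 4 4 4
  0 1 1 2 3 3 4 4 4 5 5 5
  0 1 1 2 3 3 4 5 5 6 6 6
  0 1 2 3 4 4 5 6 6 7 7 7
  1 2 3 4 5 5 6 7 7 8 8 8
  1 2 3 4 5 6 7 8 8 9 9 9
  1 2 3 4 5 6 7 8 9 10 10 10
  1 2 3 4 5 6 7 8 9 10 11 11
  1 2 3 4 5 6 7 8 9 10 11 12

hence w(1..12) = (10, 4, 7, 2, 5, 8, 3, 1, 6, 9, 11, 12).

Fulton essential set (6 of the 24 Rothe cells):

[(1, 9, 0), (3, 3, 0), (3, 6, 1), (6, 3, 1), (6, 6, 3), (7, 1, 0)]


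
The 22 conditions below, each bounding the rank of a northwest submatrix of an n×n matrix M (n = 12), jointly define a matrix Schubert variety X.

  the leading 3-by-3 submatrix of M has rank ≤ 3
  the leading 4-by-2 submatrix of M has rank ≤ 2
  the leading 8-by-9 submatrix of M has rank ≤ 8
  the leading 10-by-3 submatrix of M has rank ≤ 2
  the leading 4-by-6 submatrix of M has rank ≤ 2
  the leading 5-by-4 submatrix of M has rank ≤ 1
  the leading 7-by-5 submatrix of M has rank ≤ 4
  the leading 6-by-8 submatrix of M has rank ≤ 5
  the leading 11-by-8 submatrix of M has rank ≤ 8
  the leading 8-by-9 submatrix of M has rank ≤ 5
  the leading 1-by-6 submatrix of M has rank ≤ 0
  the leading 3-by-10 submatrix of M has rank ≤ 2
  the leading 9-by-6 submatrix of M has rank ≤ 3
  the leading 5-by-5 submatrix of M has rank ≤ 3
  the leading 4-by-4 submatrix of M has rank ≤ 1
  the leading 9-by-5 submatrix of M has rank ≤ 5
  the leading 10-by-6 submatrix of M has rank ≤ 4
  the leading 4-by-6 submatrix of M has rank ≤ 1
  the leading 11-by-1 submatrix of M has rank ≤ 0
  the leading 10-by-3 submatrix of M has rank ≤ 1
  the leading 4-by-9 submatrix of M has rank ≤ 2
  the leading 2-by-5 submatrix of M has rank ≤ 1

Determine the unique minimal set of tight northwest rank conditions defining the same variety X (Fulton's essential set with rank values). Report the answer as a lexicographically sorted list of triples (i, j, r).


Rank table r_w(12×12) implied by the 22 constraints:

  row 1: 0  0  0  0  0  0  1  1  1  1  1  1
  row 2: 0  1  1  1  1  1  2  2  2  2  2  2
  row 3: 0  1  1  1  1  1  2  2  2  2  3  3
  row 4: 0  1  1  1  1  1  2  2  2  3  4  4
  row 5: 0  1  1  1  2  2  3  3  3  4  5  5
  row 6: 0  1  1  2  3  3  4  4  4  5  6  6
  row 7: 0  1  1  2  3  3  4  5  5  6  7  7
  row 8: 0  1  1  2  3  3  4  5  5  6  7  8
  row 9: 0  1  1  2  3  3  4  5  6  7  8  9
  row 10: 0  1  1  2  3  4  5  6  7  8  9  10
  row 11: 0  1  2  3  4  5  6  7  8  9  10  11
  row 12: 1  2  3  4  5  6  7  8  9  10  11  12

reading off 1-entries of Δ²R: w = (7, 2, 11, 10, 5, 4, 8, 12, 9, 6, 3, 1).

Rothe diagram D(w) (40 cells), 9 SE-corners (essential conditions):

[(1, 6, 0), (3, 10, 2), (4, 6, 1), (4, 9, 2), (5, 4, 1), (8, 9, 5), (9, 6, 3), (10, 3, 1), (11, 1, 0)]


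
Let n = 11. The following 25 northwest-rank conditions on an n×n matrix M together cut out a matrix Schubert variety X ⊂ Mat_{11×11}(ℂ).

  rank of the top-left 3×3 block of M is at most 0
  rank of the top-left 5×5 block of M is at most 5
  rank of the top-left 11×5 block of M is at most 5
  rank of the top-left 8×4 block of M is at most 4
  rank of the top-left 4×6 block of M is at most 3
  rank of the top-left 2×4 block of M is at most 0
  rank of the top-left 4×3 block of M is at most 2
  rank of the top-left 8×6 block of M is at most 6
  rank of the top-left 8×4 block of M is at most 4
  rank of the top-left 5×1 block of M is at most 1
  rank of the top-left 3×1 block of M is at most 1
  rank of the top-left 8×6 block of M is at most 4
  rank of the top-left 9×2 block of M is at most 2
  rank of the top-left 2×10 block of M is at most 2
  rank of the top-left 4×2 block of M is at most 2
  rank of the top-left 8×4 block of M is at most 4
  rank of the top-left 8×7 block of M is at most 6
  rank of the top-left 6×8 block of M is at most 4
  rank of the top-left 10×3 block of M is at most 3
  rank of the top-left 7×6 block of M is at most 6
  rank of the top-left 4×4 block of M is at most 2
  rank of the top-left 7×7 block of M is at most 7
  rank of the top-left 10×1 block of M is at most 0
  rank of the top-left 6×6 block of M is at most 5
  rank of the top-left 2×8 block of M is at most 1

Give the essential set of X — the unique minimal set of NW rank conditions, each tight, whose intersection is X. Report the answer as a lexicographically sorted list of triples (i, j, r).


Rank table r_w(11×11) implied by the 25 constraints:

  i=1: 0  0  0  0  1  1  1  1  1  1  1
  i=2: 0  0  0  0  1  1  1  1  2  2  2
  i=3: 0  0  0  1  2  2  2  2  3  3  3
  i=4: 0  1  1  2  3  3  3  3  4  4  4
  i=5: 0  1  2  3  4  4  4  4  5  5  5
  i=6: 0  1  2  3  4  4  4  4  5  6  6
  i=7: 0  1  2  3  4  4  5  5  6  7  7
  i=8: 0  1  2  3  4  4  5  6  7  8  8
  i=9: 0  1  2  3  4  5  6  7  8  9  9
  i=10: 0  1  2  3  4  5  6  7  8  9  10
  i=11: 1  2  3  4  5  6  7  8  9  10  11

reading off 1-entries of Δ²R: w = (5, 9, 4, 2, 3, 10, 7, 8, 6, 11, 1).

D(w) has 26 cells with 6 SE-corners; essential set:

[(2, 4, 0), (2, 8, 1), (3, 3, 0), (6, 8, 4), (8, 6, 4), (10, 1, 0)]


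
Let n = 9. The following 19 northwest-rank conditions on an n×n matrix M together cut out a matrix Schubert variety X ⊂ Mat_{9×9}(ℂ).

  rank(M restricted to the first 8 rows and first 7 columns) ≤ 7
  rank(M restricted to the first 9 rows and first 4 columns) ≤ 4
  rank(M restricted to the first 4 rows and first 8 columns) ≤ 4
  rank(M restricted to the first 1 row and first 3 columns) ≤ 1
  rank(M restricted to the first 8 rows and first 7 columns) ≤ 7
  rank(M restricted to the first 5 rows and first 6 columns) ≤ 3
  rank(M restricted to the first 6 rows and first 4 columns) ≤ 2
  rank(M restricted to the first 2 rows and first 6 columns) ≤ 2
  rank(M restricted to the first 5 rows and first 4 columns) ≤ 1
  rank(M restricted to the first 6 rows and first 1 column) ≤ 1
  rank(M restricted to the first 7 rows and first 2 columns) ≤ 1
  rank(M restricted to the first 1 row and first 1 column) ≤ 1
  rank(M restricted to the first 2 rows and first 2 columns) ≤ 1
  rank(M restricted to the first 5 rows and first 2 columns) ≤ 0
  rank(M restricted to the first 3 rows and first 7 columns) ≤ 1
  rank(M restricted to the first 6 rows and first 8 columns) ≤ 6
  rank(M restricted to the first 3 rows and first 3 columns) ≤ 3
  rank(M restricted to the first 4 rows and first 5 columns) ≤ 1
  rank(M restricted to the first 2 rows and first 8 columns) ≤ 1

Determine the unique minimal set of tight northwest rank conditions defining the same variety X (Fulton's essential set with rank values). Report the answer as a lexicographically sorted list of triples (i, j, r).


Rank table r_w(9×9) implied by the 19 constraints:

  i=1: 0 | 0 | 1 | 1 | 1 | 1 | 1 | 1 | 1
  i=2: 0 | 0 | 1 | 1 | 1 | 1 | 1 | 1 | 2
  i=3: 0 | 0 | 1 | 1 | 1 | 1 | 1 | 2 | 3
  i=4: 0 | 0 | 1 | 1 | 1 | 2 | 2 | 3 | 4
  i=5: 0 | 0 | 1 | 1 | 2 | 3 | 3 | 4 | 5
  i=6: 1 | 1 | 2 | 2 | 3 | 4 | 4 | 5 | 6
  i=7: 1 | 1 | 2 | 3 | 4 | 5 | 5 | 6 | 7
  i=8: 1 | 2 | 3 | 4 | 5 | 6 | 6 | 7 | 8
  i=9: 1 | 2 | 3 | 4 | 5 | 6 | 7 | 8 | 9

hence w(1..9) = (3, 9, 8, 6, 5, 1, 4, 2, 7).

6 SE-corners of the 23-cell Rothe diagram give Ess(w):

[(2, 8, 1), (3, 7, 1), (4, 5, 1), (5, 2, 0), (5, 4, 1), (7, 2, 1)]


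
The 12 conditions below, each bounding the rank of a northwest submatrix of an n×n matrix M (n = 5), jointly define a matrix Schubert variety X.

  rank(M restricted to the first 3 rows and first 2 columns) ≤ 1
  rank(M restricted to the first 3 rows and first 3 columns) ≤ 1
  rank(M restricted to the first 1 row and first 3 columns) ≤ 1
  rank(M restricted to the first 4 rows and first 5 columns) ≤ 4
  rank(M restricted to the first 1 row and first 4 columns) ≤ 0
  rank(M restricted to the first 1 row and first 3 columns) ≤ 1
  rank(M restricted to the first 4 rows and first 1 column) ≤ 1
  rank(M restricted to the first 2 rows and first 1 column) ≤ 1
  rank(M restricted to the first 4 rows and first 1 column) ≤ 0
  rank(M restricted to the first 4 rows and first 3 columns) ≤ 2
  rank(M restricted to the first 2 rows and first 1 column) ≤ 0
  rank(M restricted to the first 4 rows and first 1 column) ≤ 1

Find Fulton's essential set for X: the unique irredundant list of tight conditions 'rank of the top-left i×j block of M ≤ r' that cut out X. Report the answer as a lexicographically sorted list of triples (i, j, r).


Reconstructing r_w from the 12 given conditions:

  row 1: 0 | 0 | 0 | 0 | 1
  row 2: 0 | 1 | 1 | 1 | 2
  row 3: 0 | 1 | 1 | 2 | 3
  row 4: 0 | 1 | 2 | 3 | 4
  row 5: 1 | 2 | 3 | 4 | 5

so w = (5, 2, 4, 3, 1).

|D(w)|=8, |Ess(w)|=3:

[(1, 4, 0), (3, 3, 1), (4, 1, 0)]


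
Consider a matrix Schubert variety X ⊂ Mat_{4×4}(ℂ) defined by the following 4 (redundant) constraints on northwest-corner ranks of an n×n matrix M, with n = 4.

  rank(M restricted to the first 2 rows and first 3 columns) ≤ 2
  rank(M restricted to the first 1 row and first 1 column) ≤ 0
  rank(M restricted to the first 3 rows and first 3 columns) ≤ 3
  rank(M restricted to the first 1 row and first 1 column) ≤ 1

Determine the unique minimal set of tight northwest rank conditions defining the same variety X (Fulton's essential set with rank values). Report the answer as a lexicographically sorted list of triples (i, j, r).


Reconstructing r_w from the 4 given conditions:

  R[1]: 0, 1, 1, 1
  R[2]: 1, 2, 2, 2
  R[3]: 1, 2, 3, 3
  R[4]: 1, 2, 3, 4

reading off 1-entries of Δ²R: w = (2, 1, 3, 4).

Fulton essential set (the sole Rothe cell):

[(1, 1, 0)]


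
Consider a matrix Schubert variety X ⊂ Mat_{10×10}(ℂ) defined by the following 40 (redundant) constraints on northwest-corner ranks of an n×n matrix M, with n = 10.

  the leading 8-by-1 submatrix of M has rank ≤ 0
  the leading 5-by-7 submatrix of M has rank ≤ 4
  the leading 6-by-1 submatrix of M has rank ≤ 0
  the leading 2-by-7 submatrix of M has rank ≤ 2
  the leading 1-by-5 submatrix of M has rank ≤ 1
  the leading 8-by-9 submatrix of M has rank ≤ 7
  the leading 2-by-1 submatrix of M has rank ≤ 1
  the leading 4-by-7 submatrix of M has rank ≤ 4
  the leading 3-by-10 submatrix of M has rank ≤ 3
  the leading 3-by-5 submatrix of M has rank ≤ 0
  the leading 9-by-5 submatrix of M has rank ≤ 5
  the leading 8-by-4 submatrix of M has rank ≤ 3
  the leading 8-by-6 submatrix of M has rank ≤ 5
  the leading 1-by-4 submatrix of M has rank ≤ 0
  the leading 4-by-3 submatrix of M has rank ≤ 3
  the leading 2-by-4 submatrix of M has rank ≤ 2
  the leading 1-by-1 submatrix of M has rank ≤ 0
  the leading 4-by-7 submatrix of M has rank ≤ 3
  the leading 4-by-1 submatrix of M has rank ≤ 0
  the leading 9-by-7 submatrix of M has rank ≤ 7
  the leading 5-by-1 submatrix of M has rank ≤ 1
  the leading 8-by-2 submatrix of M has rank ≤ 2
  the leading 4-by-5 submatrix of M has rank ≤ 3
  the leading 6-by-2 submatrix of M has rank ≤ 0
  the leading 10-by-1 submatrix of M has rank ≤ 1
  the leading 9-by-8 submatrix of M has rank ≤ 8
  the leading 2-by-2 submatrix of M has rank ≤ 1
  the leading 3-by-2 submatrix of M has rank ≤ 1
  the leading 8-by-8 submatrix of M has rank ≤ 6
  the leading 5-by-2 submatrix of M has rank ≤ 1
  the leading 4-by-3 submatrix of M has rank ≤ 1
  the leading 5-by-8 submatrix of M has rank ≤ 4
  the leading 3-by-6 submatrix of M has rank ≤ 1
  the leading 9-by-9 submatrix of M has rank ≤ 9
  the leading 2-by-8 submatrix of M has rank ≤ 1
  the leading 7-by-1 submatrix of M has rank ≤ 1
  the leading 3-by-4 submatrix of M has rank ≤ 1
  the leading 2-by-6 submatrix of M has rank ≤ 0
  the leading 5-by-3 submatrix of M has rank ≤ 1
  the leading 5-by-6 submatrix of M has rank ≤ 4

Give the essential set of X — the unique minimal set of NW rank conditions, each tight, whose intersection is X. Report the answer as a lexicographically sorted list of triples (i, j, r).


Recovering R(i,j) via the rank-extension bound from the 40 conditions:

  row 1: 0 0 0 0 0 0 1 1 1 1
  row 2: 0 0 0 0 0 0 1 1 2 2
  row 3: 0 0 0 0 0 1 2 2 3 3
  row 4: 0 0 1 1 1 2 3 3 4 4
  row 5: 0 0 1 2 2 3 4 4 5 5
  row 6: 0 0 1 2 3 4 5 5 6 6
  row 7: 0 1 2 3 4 5 6 6 7 7
  row 8: 0 1 2 3 4 5 6 6 7 8
  row 9: 1 2 3 4 5 6 7 7 8 9
  row 10: 1 2 3 4 5 6 7 8 9 10

so w = (7, 9, 6, 3, 4, 5, 2, 10, 1, 8).

Fulton essential set (6 of the 27 Rothe cells):

[(2, 6, 0), (2, 8, 1), (3, 5, 0), (6, 2, 0), (8, 1, 0), (8, 8, 6)]


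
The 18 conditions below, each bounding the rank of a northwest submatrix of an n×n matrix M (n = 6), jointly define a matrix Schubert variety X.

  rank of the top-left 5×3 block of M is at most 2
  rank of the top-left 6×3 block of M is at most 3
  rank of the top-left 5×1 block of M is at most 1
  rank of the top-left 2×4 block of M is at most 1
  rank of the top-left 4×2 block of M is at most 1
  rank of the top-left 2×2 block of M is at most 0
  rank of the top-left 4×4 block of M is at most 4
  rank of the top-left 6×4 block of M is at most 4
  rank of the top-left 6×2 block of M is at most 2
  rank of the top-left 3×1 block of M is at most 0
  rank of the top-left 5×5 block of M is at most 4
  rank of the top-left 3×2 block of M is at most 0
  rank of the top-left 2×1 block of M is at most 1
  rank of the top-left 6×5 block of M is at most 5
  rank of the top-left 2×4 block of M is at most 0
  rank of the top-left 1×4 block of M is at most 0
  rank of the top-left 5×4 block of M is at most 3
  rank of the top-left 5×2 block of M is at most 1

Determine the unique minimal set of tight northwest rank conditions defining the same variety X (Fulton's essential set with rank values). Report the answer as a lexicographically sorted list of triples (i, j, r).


Recovering R(i,j) via the rank-extension bound from the 18 conditions:

  row 1: 0  0  0  0  1  1
  row 2: 0  0  0  0  1  2
  row 3: 0  0  1  1  2  3
  row 4: 1  1  2  2  3  4
  row 5: 1  1  2  3  4  5
  row 6: 1  2  3  4  5  6

reading off 1-entries of Δ²R: w = (5, 6, 3, 1, 4, 2).

ℓ(w)=11; the 3 essential cells (i,j,r):

[(2, 4, 0), (3, 2, 0), (5, 2, 1)]


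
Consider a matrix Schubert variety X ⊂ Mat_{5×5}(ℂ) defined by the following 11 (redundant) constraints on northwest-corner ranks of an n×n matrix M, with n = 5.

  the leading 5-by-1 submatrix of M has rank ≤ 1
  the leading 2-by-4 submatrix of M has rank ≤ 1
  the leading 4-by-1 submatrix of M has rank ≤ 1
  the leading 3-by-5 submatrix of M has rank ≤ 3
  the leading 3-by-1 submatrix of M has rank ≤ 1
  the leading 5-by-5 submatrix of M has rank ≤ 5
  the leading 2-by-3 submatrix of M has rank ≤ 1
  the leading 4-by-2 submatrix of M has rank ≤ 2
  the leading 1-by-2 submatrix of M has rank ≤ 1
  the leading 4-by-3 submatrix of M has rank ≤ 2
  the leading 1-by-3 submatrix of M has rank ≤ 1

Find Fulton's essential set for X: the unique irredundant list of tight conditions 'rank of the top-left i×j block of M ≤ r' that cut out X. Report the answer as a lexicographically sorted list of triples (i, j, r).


Reconstructing r_w from the 11 given conditions:

  row 1: 1 1 1 1 1
  row 2: 1 1 1 1 2
  row 3: 1 2 2 2 3
  row 4: 1 2 2 3 4
  row 5: 1 2 3 4 5

the unique w with this rank table is (1, 5, 2, 4, 3).

Rothe diagram D(w) (4 cells), 2 SE-corners (essential conditions):

[(2, 4, 1), (4, 3, 2)]


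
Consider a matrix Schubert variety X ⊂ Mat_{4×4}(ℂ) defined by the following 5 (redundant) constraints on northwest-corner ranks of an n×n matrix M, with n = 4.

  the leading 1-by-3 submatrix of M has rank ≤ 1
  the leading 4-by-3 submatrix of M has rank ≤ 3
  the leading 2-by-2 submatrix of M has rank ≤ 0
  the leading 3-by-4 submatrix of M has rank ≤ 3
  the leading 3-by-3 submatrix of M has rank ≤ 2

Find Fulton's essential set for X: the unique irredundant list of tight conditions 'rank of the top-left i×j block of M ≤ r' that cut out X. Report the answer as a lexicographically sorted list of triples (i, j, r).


Reconstructing r_w from the 5 given conditions:

  0 0 1 1
  0 0 1 2
  1 1 2 3
  1 2 3 4

second differences of R give the permutation w = (3, 4, 1, 2).

ℓ(w)=4; the 1 essential cell (i,j,r):

[(2, 2, 0)]


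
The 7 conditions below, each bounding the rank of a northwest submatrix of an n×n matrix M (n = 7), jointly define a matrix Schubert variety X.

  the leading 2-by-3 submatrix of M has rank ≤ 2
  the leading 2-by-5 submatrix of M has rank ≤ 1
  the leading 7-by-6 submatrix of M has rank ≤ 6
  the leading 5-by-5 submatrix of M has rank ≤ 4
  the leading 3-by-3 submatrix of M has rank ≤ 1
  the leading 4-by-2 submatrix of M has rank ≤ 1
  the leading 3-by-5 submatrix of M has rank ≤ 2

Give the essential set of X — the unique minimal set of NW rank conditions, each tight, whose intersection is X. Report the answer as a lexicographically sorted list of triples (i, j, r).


Recovering R(i,j) via the rank-extension bound from the 7 conditions:

  1, 1, 1, 1, 1, 1, 1
  1, 1, 1, 1, 1, 2, 2
  1, 1, 1, 2, 2, 3, 3
  1, 1, 2, 3, 3, 4, 4
  1, 2, 3, 4, 4, 5, 5
  1, 2, 3, 4, 5, 6, 6
  1, 2, 3, 4, 5, 6, 7

hence w(1..7) = (1, 6, 4, 3, 2, 5, 7).

3 SE-corners of the 7-cell Rothe diagram give Ess(w):

[(2, 5, 1), (3, 3, 1), (4, 2, 1)]


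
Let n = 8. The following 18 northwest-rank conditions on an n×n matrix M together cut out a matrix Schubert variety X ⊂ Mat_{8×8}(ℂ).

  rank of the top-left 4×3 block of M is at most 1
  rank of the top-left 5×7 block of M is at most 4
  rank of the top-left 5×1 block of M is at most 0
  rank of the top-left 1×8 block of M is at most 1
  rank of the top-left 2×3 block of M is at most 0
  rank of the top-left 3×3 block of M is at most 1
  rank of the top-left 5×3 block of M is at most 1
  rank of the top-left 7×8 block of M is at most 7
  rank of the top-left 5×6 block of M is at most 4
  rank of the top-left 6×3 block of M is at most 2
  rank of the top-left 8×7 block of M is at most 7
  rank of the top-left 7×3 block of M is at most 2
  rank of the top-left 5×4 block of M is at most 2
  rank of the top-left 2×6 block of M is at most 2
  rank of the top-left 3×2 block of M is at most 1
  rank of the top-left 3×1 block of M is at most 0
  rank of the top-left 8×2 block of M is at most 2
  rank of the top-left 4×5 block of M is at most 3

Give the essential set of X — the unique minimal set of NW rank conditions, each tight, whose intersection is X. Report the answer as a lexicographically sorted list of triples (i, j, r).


Recovering R(i,j) via the rank-extension bound from the 18 conditions:

  R[1]: 0, 0, 0, 1, 1, 1, 1, 1
  R[2]: 0, 0, 0, 1, 2, 2, 2, 2
  R[3]: 0, 1, 1, 2, 3, 3, 3, 3
  R[4]: 0, 1, 1, 2, 3, 4, 4, 4
  R[5]: 0, 1, 1, 2, 3, 4, 4, 5
  R[6]: 1, 2, 2, 3, 4, 5, 5, 6
  R[7]: 1, 2, 2, 3, 4, 5, 6, 7
  R[8]: 1, 2, 3, 4, 5, 6, 7, 8

so w = (4, 5, 2, 6, 8, 1, 7, 3).

Fulton essential set (5 of the 13 Rothe cells):

[(2, 3, 0), (5, 1, 0), (5, 3, 1), (5, 7, 4), (7, 3, 2)]


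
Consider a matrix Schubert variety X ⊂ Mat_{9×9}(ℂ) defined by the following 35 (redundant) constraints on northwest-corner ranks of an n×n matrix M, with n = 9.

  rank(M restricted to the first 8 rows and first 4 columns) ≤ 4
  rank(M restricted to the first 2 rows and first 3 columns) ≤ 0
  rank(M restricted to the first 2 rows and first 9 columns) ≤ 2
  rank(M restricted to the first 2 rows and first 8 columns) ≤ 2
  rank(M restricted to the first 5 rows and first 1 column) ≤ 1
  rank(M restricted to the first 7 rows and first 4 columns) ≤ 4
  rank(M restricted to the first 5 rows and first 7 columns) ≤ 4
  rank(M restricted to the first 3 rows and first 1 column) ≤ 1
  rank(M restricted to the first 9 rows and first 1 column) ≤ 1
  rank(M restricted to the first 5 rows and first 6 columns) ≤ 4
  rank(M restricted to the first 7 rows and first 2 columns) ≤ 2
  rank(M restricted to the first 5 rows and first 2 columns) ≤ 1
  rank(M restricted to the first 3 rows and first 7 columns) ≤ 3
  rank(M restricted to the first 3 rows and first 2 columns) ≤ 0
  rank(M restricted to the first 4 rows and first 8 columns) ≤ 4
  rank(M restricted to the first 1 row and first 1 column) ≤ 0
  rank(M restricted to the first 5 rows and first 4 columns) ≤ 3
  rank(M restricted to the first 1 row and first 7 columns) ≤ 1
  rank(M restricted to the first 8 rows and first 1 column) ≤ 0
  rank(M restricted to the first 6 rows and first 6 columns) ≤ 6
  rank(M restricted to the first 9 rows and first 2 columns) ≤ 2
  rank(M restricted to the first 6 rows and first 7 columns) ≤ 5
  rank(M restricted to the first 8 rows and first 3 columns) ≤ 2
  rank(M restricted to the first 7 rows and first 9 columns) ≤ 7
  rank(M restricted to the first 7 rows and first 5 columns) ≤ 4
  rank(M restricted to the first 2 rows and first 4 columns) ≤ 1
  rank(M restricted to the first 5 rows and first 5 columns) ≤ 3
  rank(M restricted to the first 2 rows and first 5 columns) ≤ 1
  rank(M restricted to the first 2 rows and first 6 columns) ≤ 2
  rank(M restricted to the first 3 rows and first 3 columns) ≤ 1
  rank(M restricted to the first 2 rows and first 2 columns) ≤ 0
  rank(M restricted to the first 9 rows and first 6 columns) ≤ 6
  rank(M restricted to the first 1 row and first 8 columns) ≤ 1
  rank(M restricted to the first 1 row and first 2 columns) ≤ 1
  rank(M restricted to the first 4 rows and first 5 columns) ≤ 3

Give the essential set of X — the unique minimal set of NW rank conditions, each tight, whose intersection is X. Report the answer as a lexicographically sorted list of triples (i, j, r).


Reconstructing r_w from the 35 given conditions:

  0 | 0 | 0 | 1 | 1 | 1 | 1 | 1 | 1
  0 | 0 | 0 | 1 | 1 | 2 | 2 | 2 | 2
  0 | 0 | 1 | 2 | 2 | 3 | 3 | 3 | 3
  0 | 1 | 2 | 3 | 3 | 4 | 4 | 4 | 4
  0 | 1 | 2 | 3 | 3 | 4 | 4 | 5 | 5
  0 | 1 | 2 | 3 | 4 | 5 | 5 | 6 | 6
  0 | 1 | 2 | 3 | 4 | 5 | 6 | 7 | 7
  0 | 1 | 2 | 3 | 4 | 5 | 6 | 7 | 8
  1 | 2 | 3 | 4 | 5 | 6 | 7 | 8 | 9

reading off 1-entries of Δ²R: w = (4, 6, 3, 2, 8, 5, 7, 9, 1).

D(w) has 16 cells with 6 SE-corners; essential set:

[(2, 3, 0), (2, 5, 1), (3, 2, 0), (5, 5, 3), (5, 7, 4), (8, 1, 0)]


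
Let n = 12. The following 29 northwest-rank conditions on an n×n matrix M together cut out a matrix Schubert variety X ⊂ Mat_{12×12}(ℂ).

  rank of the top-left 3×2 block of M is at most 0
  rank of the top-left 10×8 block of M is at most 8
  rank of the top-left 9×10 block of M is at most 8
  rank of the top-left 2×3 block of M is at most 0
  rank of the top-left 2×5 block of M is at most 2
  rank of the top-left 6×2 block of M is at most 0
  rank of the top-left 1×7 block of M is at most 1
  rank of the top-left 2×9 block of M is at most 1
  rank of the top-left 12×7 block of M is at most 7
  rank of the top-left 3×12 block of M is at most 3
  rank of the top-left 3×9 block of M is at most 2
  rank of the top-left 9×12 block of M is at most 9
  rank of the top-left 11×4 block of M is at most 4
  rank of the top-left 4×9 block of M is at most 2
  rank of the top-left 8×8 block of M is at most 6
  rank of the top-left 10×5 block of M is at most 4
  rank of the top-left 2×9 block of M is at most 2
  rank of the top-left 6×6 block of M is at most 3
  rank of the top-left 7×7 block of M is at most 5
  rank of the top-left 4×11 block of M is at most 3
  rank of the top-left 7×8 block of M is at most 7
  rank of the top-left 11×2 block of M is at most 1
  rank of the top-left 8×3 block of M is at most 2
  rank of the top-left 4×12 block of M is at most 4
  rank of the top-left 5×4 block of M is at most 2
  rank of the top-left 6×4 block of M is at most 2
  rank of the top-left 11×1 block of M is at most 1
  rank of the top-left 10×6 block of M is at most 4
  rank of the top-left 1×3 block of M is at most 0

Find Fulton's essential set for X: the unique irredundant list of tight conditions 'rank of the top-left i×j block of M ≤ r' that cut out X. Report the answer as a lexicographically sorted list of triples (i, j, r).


Computing R[i][j] = min implied NW-rank bound (n=12, 29 conditions):

  i=1: 0 | 0 | 0 | 1 | 1 | 1 | 1 | 1 | 1 | 1 | 1 | 1
  i=2: 0 | 0 | 0 | 1 | 1 | 1 | 1 | 1 | 1 | 2 | 2 | 2
  i=3: 0 | 0 | 1 | 2 | 2 | 2 | 2 | 2 | 2 | 3 | 3 | 3
  i=4: 0 | 0 | 1 | 2 | 2 | 2 | 2 | 2 | 2 | 3 | 3 | 4
  i=5: 0 | 0 | 1 | 2 | 3 | 3 | 3 | 3 | 3 | 4 | 4 | 5
  i=6: 0 | 0 | 1 | 2 | 3 | 3 | 4 | 4 | 4 | 5 | 5 | 6
  i=7: 1 | 1 | 2 | 3 | 4 | 4 | 5 | 5 | 5 | 6 | 6 | 7
  i=8: 1 | 1 | 2 | 3 | 4 | 4 | 5 | 6 | 6 | 7 | 7 | 8
  i=9: 1 | 1 | 2 | 3 | 4 | 4 | 5 | 6 | 7 | 8 | 8 | 9
  i=10: 1 | 1 | 2 | 3 | 4 | 4 | 5 | 6 | 7 | 8 | 9 | 10
  i=11: 1 | 1 | 2 | 3 | 4 | 5 | 6 | 7 | 8 | 9 | 10 | 11
  i=12: 1 | 2 | 3 | 4 | 5 | 6 | 7 | 8 | 9 | 10 | 11 | 12

reading off 1-entries of Δ²R: w = (4, 10, 3, 12, 5, 7, 1, 8, 9, 11, 6, 2).

Rothe diagram D(w) (33 cells), 8 SE-corners (essential conditions):

[(2, 3, 0), (2, 9, 1), (4, 9, 2), (4, 11, 3), (6, 2, 0), (6, 6, 3), (10, 6, 4), (11, 2, 1)]


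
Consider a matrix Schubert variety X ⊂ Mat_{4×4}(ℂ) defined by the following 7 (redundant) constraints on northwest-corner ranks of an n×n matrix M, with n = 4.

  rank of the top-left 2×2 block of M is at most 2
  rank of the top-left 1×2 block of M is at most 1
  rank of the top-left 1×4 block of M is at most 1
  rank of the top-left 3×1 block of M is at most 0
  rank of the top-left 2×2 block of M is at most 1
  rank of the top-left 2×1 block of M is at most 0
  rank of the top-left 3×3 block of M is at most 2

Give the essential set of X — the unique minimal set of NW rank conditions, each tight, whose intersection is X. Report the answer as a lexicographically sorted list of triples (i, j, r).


Reconstructing r_w from the 7 given conditions:

  i=1: 0 1 1 1
  i=2: 0 1 2 2
  i=3: 0 1 2 3
  i=4: 1 2 3 4

so w = (2, 3, 4, 1).

D(w) has 3 cells with 1 SE-corner; essential set:

[(3, 1, 0)]


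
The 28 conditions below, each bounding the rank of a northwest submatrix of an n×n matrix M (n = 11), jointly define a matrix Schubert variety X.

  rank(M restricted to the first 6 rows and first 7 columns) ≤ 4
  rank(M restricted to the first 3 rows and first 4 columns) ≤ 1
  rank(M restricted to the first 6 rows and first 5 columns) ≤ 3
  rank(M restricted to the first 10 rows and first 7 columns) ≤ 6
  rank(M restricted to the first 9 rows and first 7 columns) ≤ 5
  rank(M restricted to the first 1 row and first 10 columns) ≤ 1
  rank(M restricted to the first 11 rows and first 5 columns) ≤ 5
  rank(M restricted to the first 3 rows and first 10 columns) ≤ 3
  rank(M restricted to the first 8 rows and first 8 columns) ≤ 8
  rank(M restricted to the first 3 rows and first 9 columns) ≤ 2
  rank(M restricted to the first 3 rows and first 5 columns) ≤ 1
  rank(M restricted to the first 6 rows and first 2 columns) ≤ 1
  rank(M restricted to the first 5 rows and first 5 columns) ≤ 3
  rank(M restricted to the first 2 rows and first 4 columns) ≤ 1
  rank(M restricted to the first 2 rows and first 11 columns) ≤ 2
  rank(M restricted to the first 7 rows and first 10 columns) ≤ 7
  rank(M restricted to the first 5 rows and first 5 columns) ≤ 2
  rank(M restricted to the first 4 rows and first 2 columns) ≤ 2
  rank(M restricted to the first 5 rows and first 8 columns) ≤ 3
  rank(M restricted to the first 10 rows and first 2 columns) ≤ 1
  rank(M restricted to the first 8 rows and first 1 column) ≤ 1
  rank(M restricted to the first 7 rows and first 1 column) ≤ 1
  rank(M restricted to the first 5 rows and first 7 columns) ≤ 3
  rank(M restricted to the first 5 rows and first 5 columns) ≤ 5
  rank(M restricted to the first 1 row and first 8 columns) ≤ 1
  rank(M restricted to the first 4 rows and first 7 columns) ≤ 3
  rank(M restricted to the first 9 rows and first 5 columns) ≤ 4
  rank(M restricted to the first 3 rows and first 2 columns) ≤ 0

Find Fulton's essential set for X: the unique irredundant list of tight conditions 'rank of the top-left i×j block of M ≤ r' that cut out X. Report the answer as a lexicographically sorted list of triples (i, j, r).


Propagating the 28 rank bounds to every northwest block:

  i=1: 0 | 0 | 1 | 1 | 1 | 1 | 1 | 1 | 1 | 1 | 1
  i=2: 0 | 0 | 1 | 1 | 1 | 2 | 2 | 2 | 2 | 2 | 2
  i=3: 0 | 0 | 1 | 1 | 1 | 2 | 2 | 2 | 2 | 3 | 3
  i=4: 1 | 1 | 2 | 2 | 2 | 3 | 3 | 3 | 3 | 4 | 4
  i=5: 1 | 1 | 2 | 2 | 2 | 3 | 3 | 3 | 4 | 5 | 5
  i=6: 1 | 1 | 2 | 3 | 3 | 4 | 4 | 4 | 5 | 6 | 6
  i=7: 1 | 1 | 2 | 3 | 4 | 5 | 5 | 5 | 6 | 7 | 7
  i=8: 1 | 1 | 2 | 3 | 4 | 5 | 5 | 6 | 7 | 8 | 8
  i=9: 1 | 1 | 2 | 3 | 4 | 5 | 5 | 6 | 7 | 8 | 9
  i=10: 1 | 1 | 2 | 3 | 4 | 5 | 6 | 7 | 8 | 9 | 10
  i=11: 1 | 2 | 3 | 4 | 5 | 6 | 7 | 8 | 9 | 10 | 11

the unique w with this rank table is (3, 6, 10, 1, 9, 4, 5, 8, 11, 7, 2).

Rothe diagram D(w) (25 cells), 7 SE-corners (essential conditions):

[(3, 2, 0), (3, 5, 1), (3, 9, 2), (5, 5, 2), (5, 8, 3), (9, 7, 5), (10, 2, 1)]


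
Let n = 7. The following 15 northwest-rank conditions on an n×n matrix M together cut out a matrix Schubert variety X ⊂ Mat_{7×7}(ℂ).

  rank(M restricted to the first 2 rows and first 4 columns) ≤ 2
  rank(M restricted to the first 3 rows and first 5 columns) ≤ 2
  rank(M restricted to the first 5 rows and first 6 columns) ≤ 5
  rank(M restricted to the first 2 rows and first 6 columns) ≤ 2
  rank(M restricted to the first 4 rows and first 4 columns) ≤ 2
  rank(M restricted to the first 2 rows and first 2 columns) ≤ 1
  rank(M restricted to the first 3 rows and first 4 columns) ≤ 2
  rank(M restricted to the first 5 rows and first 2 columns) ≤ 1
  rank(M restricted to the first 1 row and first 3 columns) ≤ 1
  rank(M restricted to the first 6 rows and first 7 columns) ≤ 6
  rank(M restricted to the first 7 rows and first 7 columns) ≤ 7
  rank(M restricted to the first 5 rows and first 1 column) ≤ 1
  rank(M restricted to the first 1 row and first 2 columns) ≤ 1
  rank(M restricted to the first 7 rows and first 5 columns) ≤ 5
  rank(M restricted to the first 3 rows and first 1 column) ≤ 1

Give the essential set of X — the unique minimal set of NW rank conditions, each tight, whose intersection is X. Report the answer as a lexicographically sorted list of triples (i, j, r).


Computing R[i][j] = min implied NW-rank bound (n=7, 15 conditions):

  row 1: 1  1  1  1  1  1  1
  row 2: 1  1  2  2  2  2  2
  row 3: 1  1  2  2  2  3  3
  row 4: 1  1  2  2  3  4  4
  row 5: 1  1  2  3  4  5  5
  row 6: 1  2  3  4  5  6  6
  row 7: 1  2  3  4  5  6  7

reading off 1-entries of Δ²R: w = (1, 3, 6, 5, 4, 2, 7).

Rothe diagram D(w) (7 cells), 3 SE-corners (essential conditions):

[(3, 5, 2), (4, 4, 2), (5, 2, 1)]


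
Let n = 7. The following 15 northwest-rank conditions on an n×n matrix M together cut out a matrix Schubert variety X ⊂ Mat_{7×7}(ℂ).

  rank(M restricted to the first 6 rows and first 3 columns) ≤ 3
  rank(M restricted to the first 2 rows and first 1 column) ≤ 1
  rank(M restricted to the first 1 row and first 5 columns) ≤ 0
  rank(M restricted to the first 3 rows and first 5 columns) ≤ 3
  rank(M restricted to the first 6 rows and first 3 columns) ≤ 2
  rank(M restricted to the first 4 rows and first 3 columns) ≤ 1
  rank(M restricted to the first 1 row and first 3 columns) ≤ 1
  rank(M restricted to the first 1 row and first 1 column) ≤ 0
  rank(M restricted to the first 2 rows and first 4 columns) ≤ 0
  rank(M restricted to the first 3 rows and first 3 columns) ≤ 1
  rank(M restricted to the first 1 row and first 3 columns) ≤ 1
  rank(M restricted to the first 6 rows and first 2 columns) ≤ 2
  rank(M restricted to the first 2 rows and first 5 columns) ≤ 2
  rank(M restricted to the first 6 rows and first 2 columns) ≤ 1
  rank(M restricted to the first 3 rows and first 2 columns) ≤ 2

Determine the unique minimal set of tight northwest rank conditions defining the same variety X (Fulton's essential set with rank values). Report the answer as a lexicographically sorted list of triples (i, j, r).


Recovering R(i,j) via the rank-extension bound from the 15 conditions:

  0, 0, 0, 0, 0, 1, 1
  0, 0, 0, 0, 1, 2, 2
  1, 1, 1, 1, 2, 3, 3
  1, 1, 1, 2, 3, 4, 4
  1, 1, 2, 3, 4, 5, 5
  1, 1, 2, 3, 4, 5, 6
  1, 2, 3, 4, 5, 6, 7

second differences of R give the permutation w = (6, 5, 1, 4, 3, 7, 2).

|D(w)|=13, |Ess(w)|=4:

[(1, 5, 0), (2, 4, 0), (4, 3, 1), (6, 2, 1)]


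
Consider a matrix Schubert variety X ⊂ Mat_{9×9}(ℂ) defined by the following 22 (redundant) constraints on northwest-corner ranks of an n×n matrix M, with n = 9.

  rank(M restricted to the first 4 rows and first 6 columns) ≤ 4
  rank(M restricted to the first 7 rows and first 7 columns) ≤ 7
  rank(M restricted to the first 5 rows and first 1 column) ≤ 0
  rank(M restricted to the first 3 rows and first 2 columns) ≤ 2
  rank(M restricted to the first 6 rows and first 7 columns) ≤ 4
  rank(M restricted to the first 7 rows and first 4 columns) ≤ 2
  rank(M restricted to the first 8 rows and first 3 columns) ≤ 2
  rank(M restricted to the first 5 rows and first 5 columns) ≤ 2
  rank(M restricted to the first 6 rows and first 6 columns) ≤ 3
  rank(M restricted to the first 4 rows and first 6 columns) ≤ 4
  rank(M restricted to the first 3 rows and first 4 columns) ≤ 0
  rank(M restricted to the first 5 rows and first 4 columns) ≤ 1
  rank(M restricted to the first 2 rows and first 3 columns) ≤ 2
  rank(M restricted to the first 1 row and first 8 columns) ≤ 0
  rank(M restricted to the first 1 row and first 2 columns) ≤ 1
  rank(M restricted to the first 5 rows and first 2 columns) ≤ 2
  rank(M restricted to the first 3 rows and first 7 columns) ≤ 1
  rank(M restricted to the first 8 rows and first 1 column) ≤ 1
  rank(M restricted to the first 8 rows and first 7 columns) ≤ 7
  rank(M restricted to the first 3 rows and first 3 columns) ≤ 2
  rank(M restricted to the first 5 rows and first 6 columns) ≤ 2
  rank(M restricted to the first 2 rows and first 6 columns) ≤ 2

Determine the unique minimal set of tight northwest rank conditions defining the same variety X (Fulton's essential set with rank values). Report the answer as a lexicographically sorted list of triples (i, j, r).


The tightest implied rank at each (i,j), from the 22 conditions:

  0, 0, 0, 0, 0, 0, 0, 0, 1
  0, 0, 0, 0, 1, 1, 1, 1, 2
  0, 0, 0, 0, 1, 1, 1, 2, 3
  0, 1, 1, 1, 2, 2, 2, 3, 4
  0, 1, 1, 1, 2, 2, 3, 4, 5
  1, 2, 2, 2, 3, 3, 4, 5, 6
  1, 2, 2, 2, 3, 4, 5, 6, 7
  1, 2, 2, 3, 4, 5, 6, 7, 8
  1, 2, 3, 4, 5, 6, 7, 8, 9

giving w = (9, 5, 8, 2, 7, 1, 6, 4, 3) via Δ²R.

D(w) has 26 cells with 8 SE-corners; essential set:

[(1, 8, 0), (3, 4, 0), (3, 7, 1), (5, 1, 0), (5, 4, 1), (5, 6, 2), (7, 4, 2), (8, 3, 2)]


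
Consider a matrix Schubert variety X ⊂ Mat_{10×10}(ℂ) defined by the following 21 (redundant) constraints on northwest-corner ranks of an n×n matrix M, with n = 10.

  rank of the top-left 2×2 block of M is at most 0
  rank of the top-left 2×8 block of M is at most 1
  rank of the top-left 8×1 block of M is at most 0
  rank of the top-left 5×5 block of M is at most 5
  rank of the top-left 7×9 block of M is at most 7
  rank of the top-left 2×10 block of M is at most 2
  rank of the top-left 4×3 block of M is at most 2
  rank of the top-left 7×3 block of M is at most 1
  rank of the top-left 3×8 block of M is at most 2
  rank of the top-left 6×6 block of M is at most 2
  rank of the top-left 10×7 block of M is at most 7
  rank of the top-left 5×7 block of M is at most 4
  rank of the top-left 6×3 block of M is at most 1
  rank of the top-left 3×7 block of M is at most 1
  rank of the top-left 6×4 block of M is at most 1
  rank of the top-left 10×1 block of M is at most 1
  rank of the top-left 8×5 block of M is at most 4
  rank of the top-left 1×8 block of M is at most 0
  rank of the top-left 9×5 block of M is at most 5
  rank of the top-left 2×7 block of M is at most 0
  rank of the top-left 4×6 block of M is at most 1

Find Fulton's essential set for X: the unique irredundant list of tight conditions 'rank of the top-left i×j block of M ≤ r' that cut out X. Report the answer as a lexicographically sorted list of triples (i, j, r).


The tightest implied rank at each (i,j), from the 21 conditions:

  row 1: 0 | 0 | 0 | 0 | 0 | 0 | 0 | 0 | 1 | 1
  row 2: 0 | 0 | 0 | 0 | 0 | 0 | 0 | 1 | 2 | 2
  row 3: 0 | 1 | 1 | 1 | 1 | 1 | 1 | 2 | 3 | 3
  row 4: 0 | 1 | 1 | 1 | 1 | 1 | 2 | 3 | 4 | 4
  row 5: 0 | 1 | 1 | 1 | 2 | 2 | 3 | 4 | 5 | 5
  row 6: 0 | 1 | 1 | 1 | 2 | 2 | 3 | 4 | 5 | 6
  row 7: 0 | 1 | 1 | 2 | 3 | 3 | 4 | 5 | 6 | 7
  row 8: 0 | 1 | 2 | 3 | 4 | 4 | 5 | 6 | 7 | 8
  row 9: 1 | 2 | 3 | 4 | 5 | 5 | 6 | 7 | 8 | 9
  row 10: 1 | 2 | 3 | 4 | 5 | 6 | 7 | 8 | 9 | 10

second differences of R give the permutation w = (9, 8, 2, 7, 5, 10, 4, 3, 1, 6).

D(w) has 31 cells with 7 SE-corners; essential set:

[(1, 8, 0), (2, 7, 0), (4, 6, 1), (6, 4, 1), (6, 6, 2), (7, 3, 1), (8, 1, 0)]
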